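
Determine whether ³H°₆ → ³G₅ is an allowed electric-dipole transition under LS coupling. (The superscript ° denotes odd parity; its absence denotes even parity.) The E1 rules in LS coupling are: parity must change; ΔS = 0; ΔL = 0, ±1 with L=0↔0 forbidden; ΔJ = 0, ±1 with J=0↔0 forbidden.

allowed

ΔS = 0: S: 1 → 1 — passes.
Parity must change: odd → even — passes.
ΔL = 0, ±1 (not L=0↔0): L: 5 → 4, ΔL = -1 — passes.
ΔJ = 0, ±1 (not J=0↔0): J: 6 → 5, ΔJ = -1 — passes.
All four E1 rules are satisfied.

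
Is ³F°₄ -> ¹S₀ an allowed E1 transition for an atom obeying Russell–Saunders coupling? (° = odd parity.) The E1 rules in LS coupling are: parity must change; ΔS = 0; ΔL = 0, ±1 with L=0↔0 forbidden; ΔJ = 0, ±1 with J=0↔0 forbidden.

Initial level: S=1, L=3, J=4, parity odd. Final level: S=0, L=0, J=0, parity even.
ΔJ = 0, ±1 (not J=0↔0): J: 4 → 0, ΔJ = -4 — ✗.
Parity must change: odd → even — ✓.
ΔS = 0: S: 1 → 0 — ✗.
ΔL = 0, ±1 (not L=0↔0): L: 3 → 0, ΔL = -3 — ✗.
Rule(s) violated: ΔS, ΔL, ΔJ.

forbidden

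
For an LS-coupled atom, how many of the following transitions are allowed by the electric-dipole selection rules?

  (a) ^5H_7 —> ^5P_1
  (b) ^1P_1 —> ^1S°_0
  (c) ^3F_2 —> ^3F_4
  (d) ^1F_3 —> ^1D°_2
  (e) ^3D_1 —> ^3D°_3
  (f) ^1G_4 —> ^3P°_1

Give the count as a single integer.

(a) forbidden (parity, ΔL, ΔJ fail)
(b) allowed
(c) forbidden (parity, ΔJ fail)
(d) allowed
(e) forbidden (ΔJ fails)
(f) forbidden (ΔS, ΔL, ΔJ fail)
Total allowed: 2 of 6.

2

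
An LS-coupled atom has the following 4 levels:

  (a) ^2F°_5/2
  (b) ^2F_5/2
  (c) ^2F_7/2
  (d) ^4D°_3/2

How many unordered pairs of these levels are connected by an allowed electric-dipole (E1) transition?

(a)–(b): allowed.
(a)–(c): allowed.
(a)–(d): forbidden (parity, ΔS).
(b)–(c): forbidden (parity).
(b)–(d): forbidden (ΔS).
(c)–(d): forbidden (ΔS, ΔJ).
Allowed pairs: 2 of 6.

2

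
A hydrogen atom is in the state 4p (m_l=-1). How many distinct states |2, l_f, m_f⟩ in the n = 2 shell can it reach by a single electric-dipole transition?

1

E1 requires Δl = ±1, so l_f ∈ {0, 2}; with 0 ≤ l_f ≤ n_f−1 = 1, the allowed l_f values are {0}.
For l_f = 0: m_f ∈ {m_i−1, m_i, m_i+1} ∩ [−0, 0] = {0} → 1 state.
Total: 1.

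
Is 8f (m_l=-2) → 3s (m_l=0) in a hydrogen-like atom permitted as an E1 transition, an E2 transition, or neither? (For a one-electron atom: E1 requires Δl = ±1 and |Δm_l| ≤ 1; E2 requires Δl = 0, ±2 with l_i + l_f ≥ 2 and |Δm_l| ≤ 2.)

neither

Δl = 0 − 3 = -3; l_i + l_f = 3.
Δm_l = +2.
E1 (Δl = ±1, |Δm_l| ≤ 1): not satisfied.
E2 (Δl = 0,±2, l_i+l_f ≥ 2, |Δm_l| ≤ 2): not satisfied.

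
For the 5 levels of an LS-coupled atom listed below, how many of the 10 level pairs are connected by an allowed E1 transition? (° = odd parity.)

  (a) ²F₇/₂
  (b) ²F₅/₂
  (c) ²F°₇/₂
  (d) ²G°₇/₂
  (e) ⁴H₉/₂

(a)–(b): forbidden (parity).
(a)–(c): allowed.
(a)–(d): allowed.
(a)–(e): forbidden (parity, ΔS, ΔL).
(b)–(c): allowed.
(b)–(d): allowed.
(b)–(e): forbidden (parity, ΔS, ΔL, ΔJ).
(c)–(d): forbidden (parity).
(c)–(e): forbidden (ΔS, ΔL).
(d)–(e): forbidden (ΔS).
Allowed pairs: 4 of 10.

4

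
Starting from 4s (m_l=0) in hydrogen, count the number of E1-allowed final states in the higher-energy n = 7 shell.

3

E1 requires Δl = ±1, so l_f ∈ {-1, 1}; with 0 ≤ l_f ≤ n_f−1 = 6, the allowed l_f values are {1}.
For l_f = 1: m_f ∈ {m_i−1, m_i, m_i+1} ∩ [−1, 1] = {-1, 0, 1} → 3 states.
Total: 3.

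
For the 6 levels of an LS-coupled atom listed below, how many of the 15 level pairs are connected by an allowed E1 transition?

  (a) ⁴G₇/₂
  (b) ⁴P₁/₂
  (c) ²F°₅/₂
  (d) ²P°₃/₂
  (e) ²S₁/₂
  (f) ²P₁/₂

(a)–(b): forbidden (parity, ΔL, ΔJ).
(a)–(c): forbidden (ΔS).
(a)–(d): forbidden (ΔS, ΔL, ΔJ).
(a)–(e): forbidden (parity, ΔS, ΔL, ΔJ).
(a)–(f): forbidden (parity, ΔS, ΔL, ΔJ).
(b)–(c): forbidden (ΔS, ΔL, ΔJ).
(b)–(d): forbidden (ΔS).
(b)–(e): forbidden (parity, ΔS).
(b)–(f): forbidden (parity, ΔS).
(c)–(d): forbidden (parity, ΔL).
(c)–(e): forbidden (ΔL, ΔJ).
(c)–(f): forbidden (ΔL, ΔJ).
(d)–(e): allowed.
(d)–(f): allowed.
(e)–(f): forbidden (parity).
Allowed pairs: 2 of 15.

2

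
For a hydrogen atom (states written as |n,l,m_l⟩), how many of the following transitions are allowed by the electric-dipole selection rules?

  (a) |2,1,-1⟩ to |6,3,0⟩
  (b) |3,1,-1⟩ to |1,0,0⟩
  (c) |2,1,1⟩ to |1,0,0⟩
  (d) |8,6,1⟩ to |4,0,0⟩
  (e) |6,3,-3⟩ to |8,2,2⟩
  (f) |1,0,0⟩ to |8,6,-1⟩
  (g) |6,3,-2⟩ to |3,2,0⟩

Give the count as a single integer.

(a) forbidden — Δl = +2 (E1 requires Δl = ±1)
(b) allowed
(c) allowed
(d) forbidden — Δl = -6 (E1 requires Δl = ±1)
(e) forbidden — Δm_l = +5 (E1 requires Δm_l = 0, ±1)
(f) forbidden — Δl = +6 (E1 requires Δl = ±1)
(g) forbidden — Δm_l = +2 (E1 requires Δm_l = 0, ±1)
Total allowed: 2 of 7.

2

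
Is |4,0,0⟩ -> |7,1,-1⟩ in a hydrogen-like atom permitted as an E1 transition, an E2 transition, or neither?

Δl = 1 − 0 = +1; l_i + l_f = 1.
Δm_l = -1.
E1 (Δl = ±1, |Δm_l| ≤ 1): satisfied.
E2 (Δl = 0,±2, l_i+l_f ≥ 2, |Δm_l| ≤ 2): not satisfied.

E1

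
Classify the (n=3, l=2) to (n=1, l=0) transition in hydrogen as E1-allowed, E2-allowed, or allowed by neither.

E2

Δl = 0 − 2 = -2; l_i + l_f = 2.
E1 (Δl = ±1): not satisfied.
E2 (Δl = 0,±2, l_i+l_f ≥ 2): satisfied.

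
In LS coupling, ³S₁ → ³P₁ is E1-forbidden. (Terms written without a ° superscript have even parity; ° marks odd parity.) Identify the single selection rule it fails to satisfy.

parity

Parity must change: even → even — ✗.
ΔS = 0: S: 1 → 1 — ✓.
ΔL = 0, ±1 (not L=0↔0): L: 0 → 1, ΔL = +1 — ✓.
ΔJ = 0, ±1 (not J=0↔0): J: 1 → 1, ΔJ = +0 — ✓.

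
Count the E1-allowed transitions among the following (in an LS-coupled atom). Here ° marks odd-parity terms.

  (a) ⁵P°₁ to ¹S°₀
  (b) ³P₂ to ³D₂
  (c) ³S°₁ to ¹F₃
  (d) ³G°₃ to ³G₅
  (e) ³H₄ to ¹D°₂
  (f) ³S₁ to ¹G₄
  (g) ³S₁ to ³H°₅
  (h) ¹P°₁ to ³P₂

0

(a) forbidden (parity, ΔS fail)
(b) forbidden (parity fails)
(c) forbidden (ΔS, ΔL, ΔJ fail)
(d) forbidden (ΔJ fails)
(e) forbidden (ΔS, ΔL, ΔJ fail)
(f) forbidden (parity, ΔS, ΔL, ΔJ fail)
(g) forbidden (ΔL, ΔJ fail)
(h) forbidden (ΔS fails)
Total allowed: 0 of 8.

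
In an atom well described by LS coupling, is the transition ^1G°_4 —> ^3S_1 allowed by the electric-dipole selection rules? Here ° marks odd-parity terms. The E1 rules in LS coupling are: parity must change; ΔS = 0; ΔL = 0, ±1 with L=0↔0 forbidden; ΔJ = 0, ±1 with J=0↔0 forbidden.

Parity must change: odd → even — ok.
ΔS = 0: S: 0 → 1 — fails.
ΔL = 0, ±1 (not L=0↔0): L: 4 → 0, ΔL = -4 — fails.
ΔJ = 0, ±1 (not J=0↔0): J: 4 → 1, ΔJ = -3 — fails.
Rule(s) violated: ΔS, ΔL, ΔJ.

forbidden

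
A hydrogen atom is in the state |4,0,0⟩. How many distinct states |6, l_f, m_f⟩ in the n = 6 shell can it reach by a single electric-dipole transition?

E1 requires Δl = ±1, so l_f ∈ {-1, 1}; with 0 ≤ l_f ≤ n_f−1 = 5, the allowed l_f values are {1}.
For l_f = 1: m_f ∈ {m_i−1, m_i, m_i+1} ∩ [−1, 1] = {-1, 0, 1} → 3 states.
Total: 3.

3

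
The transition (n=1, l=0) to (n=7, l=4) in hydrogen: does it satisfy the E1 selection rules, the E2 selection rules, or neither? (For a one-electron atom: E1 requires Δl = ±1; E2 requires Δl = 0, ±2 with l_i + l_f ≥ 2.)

neither

Δl = 4 − 0 = +4; l_i + l_f = 4.
E1 (Δl = ±1): not satisfied.
E2 (Δl = 0,±2, l_i+l_f ≥ 2): not satisfied.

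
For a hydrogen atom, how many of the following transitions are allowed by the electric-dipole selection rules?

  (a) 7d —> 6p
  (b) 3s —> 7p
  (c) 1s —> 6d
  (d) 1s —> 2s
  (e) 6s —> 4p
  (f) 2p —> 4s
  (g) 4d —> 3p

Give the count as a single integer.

(a) allowed
(b) allowed
(c) forbidden — Δl = +2 (E1 requires Δl = ±1)
(d) forbidden — Δl = +0 (E1 requires Δl = ±1)
(e) allowed
(f) allowed
(g) allowed
Total allowed: 5 of 7.

5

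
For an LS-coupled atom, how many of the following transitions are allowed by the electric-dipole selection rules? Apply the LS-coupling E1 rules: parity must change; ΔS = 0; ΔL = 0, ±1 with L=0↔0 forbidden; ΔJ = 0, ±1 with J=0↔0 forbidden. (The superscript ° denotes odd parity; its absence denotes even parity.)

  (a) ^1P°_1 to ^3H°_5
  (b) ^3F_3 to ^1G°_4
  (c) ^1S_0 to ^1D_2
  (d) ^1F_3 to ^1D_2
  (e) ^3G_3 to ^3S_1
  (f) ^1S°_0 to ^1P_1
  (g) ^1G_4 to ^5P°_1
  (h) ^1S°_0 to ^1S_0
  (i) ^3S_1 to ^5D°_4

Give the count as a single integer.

(a) forbidden (parity, ΔS, ΔL, ΔJ fail)
(b) forbidden (ΔS fails)
(c) forbidden (parity, ΔL, ΔJ fail)
(d) forbidden (parity fails)
(e) forbidden (parity, ΔL, ΔJ fail)
(f) allowed
(g) forbidden (ΔS, ΔL, ΔJ fail)
(h) forbidden (ΔL, ΔJ fail)
(i) forbidden (ΔS, ΔL, ΔJ fail)
Total allowed: 1 of 9.

1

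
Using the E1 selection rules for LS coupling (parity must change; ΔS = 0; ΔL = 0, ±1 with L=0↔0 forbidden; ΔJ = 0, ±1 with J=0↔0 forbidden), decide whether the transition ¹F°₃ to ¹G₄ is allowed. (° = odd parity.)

allowed

ΔJ = 0, ±1 (not J=0↔0): J: 3 → 4, ΔJ = +1 — satisfied.
Parity must change: odd → even — satisfied.
ΔL = 0, ±1 (not L=0↔0): L: 3 → 4, ΔL = +1 — satisfied.
ΔS = 0: S: 0 → 0 — satisfied.
All four E1 rules are satisfied.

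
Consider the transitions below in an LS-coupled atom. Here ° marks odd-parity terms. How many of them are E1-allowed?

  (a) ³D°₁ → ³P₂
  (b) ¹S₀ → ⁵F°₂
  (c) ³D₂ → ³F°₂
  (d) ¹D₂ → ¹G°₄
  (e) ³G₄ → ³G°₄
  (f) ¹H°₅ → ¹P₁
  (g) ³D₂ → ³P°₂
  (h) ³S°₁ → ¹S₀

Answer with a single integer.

(a) allowed
(b) forbidden (ΔS, ΔL, ΔJ fail)
(c) allowed
(d) forbidden (ΔL, ΔJ fail)
(e) allowed
(f) forbidden (ΔL, ΔJ fail)
(g) allowed
(h) forbidden (ΔS, ΔL fail)
Total allowed: 4 of 8.

4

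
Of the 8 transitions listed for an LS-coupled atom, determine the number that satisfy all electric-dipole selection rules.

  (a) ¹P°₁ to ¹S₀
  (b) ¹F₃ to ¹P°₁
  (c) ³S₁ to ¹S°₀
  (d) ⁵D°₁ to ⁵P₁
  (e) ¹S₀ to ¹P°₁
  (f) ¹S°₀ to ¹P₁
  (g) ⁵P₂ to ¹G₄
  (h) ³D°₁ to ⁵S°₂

4

(a) allowed
(b) forbidden (ΔL, ΔJ fail)
(c) forbidden (ΔS, ΔL fail)
(d) allowed
(e) allowed
(f) allowed
(g) forbidden (parity, ΔS, ΔL, ΔJ fail)
(h) forbidden (parity, ΔS, ΔL fail)
Total allowed: 4 of 8.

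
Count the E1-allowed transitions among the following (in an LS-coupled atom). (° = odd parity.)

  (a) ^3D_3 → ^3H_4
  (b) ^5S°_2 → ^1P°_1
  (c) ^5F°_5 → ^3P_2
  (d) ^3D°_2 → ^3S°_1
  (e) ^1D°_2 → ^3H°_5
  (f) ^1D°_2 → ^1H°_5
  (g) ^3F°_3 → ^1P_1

0

(a) forbidden (parity, ΔL fail)
(b) forbidden (parity, ΔS fail)
(c) forbidden (ΔS, ΔL, ΔJ fail)
(d) forbidden (parity, ΔL fail)
(e) forbidden (parity, ΔS, ΔL, ΔJ fail)
(f) forbidden (parity, ΔL, ΔJ fail)
(g) forbidden (ΔS, ΔL, ΔJ fail)
Total allowed: 0 of 7.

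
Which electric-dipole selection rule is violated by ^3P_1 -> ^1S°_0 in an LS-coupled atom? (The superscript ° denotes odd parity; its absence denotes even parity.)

the ΔS = 0 rule

Reading off the term symbols: S 1→0, L 1→0, J 1→0, parity even→odd.
Parity must change: even → odd — passes.
ΔS = 0: S: 1 → 0 — fails.
ΔL = 0, ±1 (not L=0↔0): L: 1 → 0, ΔL = -1 — passes.
ΔJ = 0, ±1 (not J=0↔0): J: 1 → 0, ΔJ = -1 — passes.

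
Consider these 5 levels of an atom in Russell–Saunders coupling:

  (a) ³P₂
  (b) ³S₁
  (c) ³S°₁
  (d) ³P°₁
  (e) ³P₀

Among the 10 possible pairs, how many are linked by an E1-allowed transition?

5

(a)–(b): forbidden (parity).
(a)–(c): allowed.
(a)–(d): allowed.
(a)–(e): forbidden (parity, ΔJ).
(b)–(c): forbidden (ΔL).
(b)–(d): allowed.
(b)–(e): forbidden (parity).
(c)–(d): forbidden (parity).
(c)–(e): allowed.
(d)–(e): allowed.
Allowed pairs: 5 of 10.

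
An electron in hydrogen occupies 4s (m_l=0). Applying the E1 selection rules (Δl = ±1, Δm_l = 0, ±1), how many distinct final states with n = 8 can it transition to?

E1 requires Δl = ±1, so l_f ∈ {-1, 1}; with 0 ≤ l_f ≤ n_f−1 = 7, the allowed l_f values are {1}.
For l_f = 1: m_f ∈ {m_i−1, m_i, m_i+1} ∩ [−1, 1] = {-1, 0, 1} → 3 states.
Total: 3.

3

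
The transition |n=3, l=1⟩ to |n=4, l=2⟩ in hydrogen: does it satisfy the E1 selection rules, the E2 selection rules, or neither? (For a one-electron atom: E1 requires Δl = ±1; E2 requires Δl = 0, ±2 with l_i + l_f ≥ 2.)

Δl = 2 − 1 = +1; l_i + l_f = 3.
E1 (Δl = ±1): satisfied.
E2 (Δl = 0,±2, l_i+l_f ≥ 2): not satisfied.

E1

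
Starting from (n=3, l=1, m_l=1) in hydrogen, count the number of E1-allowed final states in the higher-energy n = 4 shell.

4

E1 requires Δl = ±1, so l_f ∈ {0, 2}; with 0 ≤ l_f ≤ n_f−1 = 3, the allowed l_f values are {0, 2}.
For l_f = 0: m_f ∈ {m_i−1, m_i, m_i+1} ∩ [−0, 0] = {0} → 1 state.
For l_f = 2: m_f ∈ {m_i−1, m_i, m_i+1} ∩ [−2, 2] = {0, 1, 2} → 3 states.
Total: 4.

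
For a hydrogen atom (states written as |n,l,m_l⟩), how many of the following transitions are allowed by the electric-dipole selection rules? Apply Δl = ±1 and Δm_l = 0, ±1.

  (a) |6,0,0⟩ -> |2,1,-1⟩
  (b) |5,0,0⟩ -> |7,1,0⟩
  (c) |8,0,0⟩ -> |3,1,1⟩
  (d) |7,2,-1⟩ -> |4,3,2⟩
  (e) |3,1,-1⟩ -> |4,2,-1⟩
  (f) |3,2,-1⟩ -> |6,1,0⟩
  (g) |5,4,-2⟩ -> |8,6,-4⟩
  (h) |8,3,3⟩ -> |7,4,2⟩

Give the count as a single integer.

(a) allowed
(b) allowed
(c) allowed
(d) forbidden — Δm_l = +3 (E1 requires Δm_l = 0, ±1)
(e) allowed
(f) allowed
(g) forbidden — Δl = +2 (E1 requires Δl = ±1); Δm_l = -2 (E1 requires Δm_l = 0, ±1)
(h) allowed
Total allowed: 6 of 8.

6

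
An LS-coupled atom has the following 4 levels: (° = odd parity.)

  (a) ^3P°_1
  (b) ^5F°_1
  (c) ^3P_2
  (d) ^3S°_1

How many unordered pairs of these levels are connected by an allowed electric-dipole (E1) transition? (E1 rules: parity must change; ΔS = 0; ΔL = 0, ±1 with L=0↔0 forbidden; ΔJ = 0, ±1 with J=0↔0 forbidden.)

2

(a)–(b): forbidden (parity, ΔS, ΔL).
(a)–(c): allowed.
(a)–(d): forbidden (parity).
(b)–(c): forbidden (ΔS, ΔL).
(b)–(d): forbidden (parity, ΔS, ΔL).
(c)–(d): allowed.
Allowed pairs: 2 of 6.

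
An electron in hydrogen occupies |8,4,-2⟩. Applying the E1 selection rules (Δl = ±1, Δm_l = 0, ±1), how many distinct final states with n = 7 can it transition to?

6

E1 requires Δl = ±1, so l_f ∈ {3, 5}; with 0 ≤ l_f ≤ n_f−1 = 6, the allowed l_f values are {3, 5}.
For l_f = 3: m_f ∈ {m_i−1, m_i, m_i+1} ∩ [−3, 3] = {-3, -2, -1} → 3 states.
For l_f = 5: m_f ∈ {m_i−1, m_i, m_i+1} ∩ [−5, 5] = {-3, -2, -1} → 3 states.
Total: 6.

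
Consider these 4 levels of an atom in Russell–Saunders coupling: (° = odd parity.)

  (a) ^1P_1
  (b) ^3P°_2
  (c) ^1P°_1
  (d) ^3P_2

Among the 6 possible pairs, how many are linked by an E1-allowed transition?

2

(a)–(b): forbidden (ΔS).
(a)–(c): allowed.
(a)–(d): forbidden (parity, ΔS).
(b)–(c): forbidden (parity, ΔS).
(b)–(d): allowed.
(c)–(d): forbidden (ΔS).
Allowed pairs: 2 of 6.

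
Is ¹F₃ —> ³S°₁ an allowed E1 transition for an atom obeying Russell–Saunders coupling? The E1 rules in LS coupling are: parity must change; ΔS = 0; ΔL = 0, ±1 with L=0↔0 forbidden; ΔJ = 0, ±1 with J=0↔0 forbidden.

Reading off the term symbols: S 0→1, L 3→0, J 3→1, parity even→odd.
Parity must change: even → odd — ok.
ΔS = 0: S: 0 → 1 — fails.
ΔL = 0, ±1 (not L=0↔0): L: 3 → 0, ΔL = -3 — fails.
ΔJ = 0, ±1 (not J=0↔0): J: 3 → 1, ΔJ = -2 — fails.
Rule(s) violated: ΔS, ΔL, ΔJ.

forbidden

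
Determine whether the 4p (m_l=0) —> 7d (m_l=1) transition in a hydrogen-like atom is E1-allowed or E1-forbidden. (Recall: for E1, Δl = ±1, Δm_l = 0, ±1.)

l: 1 → 2 (Δl = +1). Δl = ±1 ✓.
m_l: 0 → 1 (Δm_l = +1). |Δm_l| ≤ 1 ✓.
All E1 selection rules are satisfied.

allowed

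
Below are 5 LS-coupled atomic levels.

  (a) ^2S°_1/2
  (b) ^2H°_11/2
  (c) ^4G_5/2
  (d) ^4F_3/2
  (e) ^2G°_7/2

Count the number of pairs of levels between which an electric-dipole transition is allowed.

(a)–(b): forbidden (parity, ΔL, ΔJ).
(a)–(c): forbidden (ΔS, ΔL, ΔJ).
(a)–(d): forbidden (ΔS, ΔL).
(a)–(e): forbidden (parity, ΔL, ΔJ).
(b)–(c): forbidden (ΔS, ΔJ).
(b)–(d): forbidden (ΔS, ΔL, ΔJ).
(b)–(e): forbidden (parity, ΔJ).
(c)–(d): forbidden (parity).
(c)–(e): forbidden (ΔS).
(d)–(e): forbidden (ΔS, ΔJ).
Allowed pairs: 0 of 10.

0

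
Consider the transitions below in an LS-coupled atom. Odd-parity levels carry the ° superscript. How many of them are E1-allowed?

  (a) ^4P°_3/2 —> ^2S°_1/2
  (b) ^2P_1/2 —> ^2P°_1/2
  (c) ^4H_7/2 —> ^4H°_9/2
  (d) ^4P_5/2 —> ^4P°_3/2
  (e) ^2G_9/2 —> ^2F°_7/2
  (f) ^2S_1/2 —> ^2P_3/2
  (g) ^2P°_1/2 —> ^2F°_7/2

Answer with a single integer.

4

(a) forbidden (parity, ΔS fail)
(b) allowed
(c) allowed
(d) allowed
(e) allowed
(f) forbidden (parity fails)
(g) forbidden (parity, ΔL, ΔJ fail)
Total allowed: 4 of 7.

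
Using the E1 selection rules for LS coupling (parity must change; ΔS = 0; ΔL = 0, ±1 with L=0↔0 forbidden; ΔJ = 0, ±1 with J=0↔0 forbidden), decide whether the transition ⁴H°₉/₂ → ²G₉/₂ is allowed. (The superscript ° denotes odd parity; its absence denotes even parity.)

ΔS = 0: S: 3/2 → 1/2 — ✗.
ΔJ = 0, ±1 (not J=0↔0): J: 9/2 → 9/2, ΔJ = +0 — ✓.
Parity must change: odd → even — ✓.
ΔL = 0, ±1 (not L=0↔0): L: 5 → 4, ΔL = -1 — ✓.
Rule(s) violated: ΔS.

forbidden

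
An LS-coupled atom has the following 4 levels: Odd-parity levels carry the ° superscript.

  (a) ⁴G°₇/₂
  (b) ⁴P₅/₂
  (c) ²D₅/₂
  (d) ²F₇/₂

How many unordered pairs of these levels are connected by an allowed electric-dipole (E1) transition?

(a)–(b): forbidden (ΔL).
(a)–(c): forbidden (ΔS, ΔL).
(a)–(d): forbidden (ΔS).
(b)–(c): forbidden (parity, ΔS).
(b)–(d): forbidden (parity, ΔS, ΔL).
(c)–(d): forbidden (parity).
Allowed pairs: 0 of 6.

0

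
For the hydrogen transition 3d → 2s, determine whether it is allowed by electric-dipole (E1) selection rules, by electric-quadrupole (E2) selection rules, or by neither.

E2

Δl = 0 − 2 = -2; l_i + l_f = 2.
E1 (Δl = ±1): not satisfied.
E2 (Δl = 0,±2, l_i+l_f ≥ 2): satisfied.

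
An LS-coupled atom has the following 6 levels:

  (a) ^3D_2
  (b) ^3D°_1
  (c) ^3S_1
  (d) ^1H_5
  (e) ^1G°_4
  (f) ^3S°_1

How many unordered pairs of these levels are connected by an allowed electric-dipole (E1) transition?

2

(a)–(b): allowed.
(a)–(c): forbidden (parity, ΔL).
(a)–(d): forbidden (parity, ΔS, ΔL, ΔJ).
(a)–(e): forbidden (ΔS, ΔL, ΔJ).
(a)–(f): forbidden (ΔL).
(b)–(c): forbidden (ΔL).
(b)–(d): forbidden (ΔS, ΔL, ΔJ).
(b)–(e): forbidden (parity, ΔS, ΔL, ΔJ).
(b)–(f): forbidden (parity, ΔL).
(c)–(d): forbidden (parity, ΔS, ΔL, ΔJ).
(c)–(e): forbidden (ΔS, ΔL, ΔJ).
(c)–(f): forbidden (ΔL).
(d)–(e): allowed.
(d)–(f): forbidden (ΔS, ΔL, ΔJ).
(e)–(f): forbidden (parity, ΔS, ΔL, ΔJ).
Allowed pairs: 2 of 15.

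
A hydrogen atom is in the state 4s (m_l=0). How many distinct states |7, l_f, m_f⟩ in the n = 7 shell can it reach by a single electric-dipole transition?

3

E1 requires Δl = ±1, so l_f ∈ {-1, 1}; with 0 ≤ l_f ≤ n_f−1 = 6, the allowed l_f values are {1}.
For l_f = 1: m_f ∈ {m_i−1, m_i, m_i+1} ∩ [−1, 1] = {-1, 0, 1} → 3 states.
Total: 3.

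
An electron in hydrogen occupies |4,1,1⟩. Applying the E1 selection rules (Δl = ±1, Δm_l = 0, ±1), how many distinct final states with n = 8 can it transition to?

4

E1 requires Δl = ±1, so l_f ∈ {0, 2}; with 0 ≤ l_f ≤ n_f−1 = 7, the allowed l_f values are {0, 2}.
For l_f = 0: m_f ∈ {m_i−1, m_i, m_i+1} ∩ [−0, 0] = {0} → 1 state.
For l_f = 2: m_f ∈ {m_i−1, m_i, m_i+1} ∩ [−2, 2] = {0, 1, 2} → 3 states.
Total: 4.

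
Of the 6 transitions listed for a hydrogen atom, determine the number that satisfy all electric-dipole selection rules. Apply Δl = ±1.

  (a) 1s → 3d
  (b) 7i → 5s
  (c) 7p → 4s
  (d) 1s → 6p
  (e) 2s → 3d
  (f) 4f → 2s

(a) forbidden — Δl = +2 (E1 requires Δl = ±1)
(b) forbidden — Δl = -6 (E1 requires Δl = ±1)
(c) allowed
(d) allowed
(e) forbidden — Δl = +2 (E1 requires Δl = ±1)
(f) forbidden — Δl = -3 (E1 requires Δl = ±1)
Total allowed: 2 of 6.

2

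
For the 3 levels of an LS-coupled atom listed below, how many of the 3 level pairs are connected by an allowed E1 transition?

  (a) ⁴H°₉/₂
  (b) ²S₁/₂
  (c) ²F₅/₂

(a)–(b): forbidden (ΔS, ΔL, ΔJ).
(a)–(c): forbidden (ΔS, ΔL, ΔJ).
(b)–(c): forbidden (parity, ΔL, ΔJ).
Allowed pairs: 0 of 3.

0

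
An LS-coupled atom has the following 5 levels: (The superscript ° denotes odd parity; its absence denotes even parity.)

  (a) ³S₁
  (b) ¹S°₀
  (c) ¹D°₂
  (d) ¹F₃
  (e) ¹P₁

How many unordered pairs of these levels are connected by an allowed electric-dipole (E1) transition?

3

(a)–(b): forbidden (ΔS, ΔL).
(a)–(c): forbidden (ΔS, ΔL).
(a)–(d): forbidden (parity, ΔS, ΔL, ΔJ).
(a)–(e): forbidden (parity, ΔS).
(b)–(c): forbidden (parity, ΔL, ΔJ).
(b)–(d): forbidden (ΔL, ΔJ).
(b)–(e): allowed.
(c)–(d): allowed.
(c)–(e): allowed.
(d)–(e): forbidden (parity, ΔL, ΔJ).
Allowed pairs: 3 of 10.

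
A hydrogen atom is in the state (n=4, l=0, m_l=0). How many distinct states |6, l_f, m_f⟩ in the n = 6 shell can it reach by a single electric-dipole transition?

3

E1 requires Δl = ±1, so l_f ∈ {-1, 1}; with 0 ≤ l_f ≤ n_f−1 = 5, the allowed l_f values are {1}.
For l_f = 1: m_f ∈ {m_i−1, m_i, m_i+1} ∩ [−1, 1] = {-1, 0, 1} → 3 states.
Total: 3.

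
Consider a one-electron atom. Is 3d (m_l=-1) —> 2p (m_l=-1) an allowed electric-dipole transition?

allowed

Δl = 1 − 2 = -1; the E1 rule Δl = ±1 is ok.
Δm_l = -1 − (-1) = +0. E1 requires Δm_l = 0, ±1: ok.
All E1 selection rules are satisfied.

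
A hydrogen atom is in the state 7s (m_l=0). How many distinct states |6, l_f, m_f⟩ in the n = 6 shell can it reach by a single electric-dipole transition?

3

E1 requires Δl = ±1, so l_f ∈ {-1, 1}; with 0 ≤ l_f ≤ n_f−1 = 5, the allowed l_f values are {1}.
For l_f = 1: m_f ∈ {m_i−1, m_i, m_i+1} ∩ [−1, 1] = {-1, 0, 1} → 3 states.
Total: 3.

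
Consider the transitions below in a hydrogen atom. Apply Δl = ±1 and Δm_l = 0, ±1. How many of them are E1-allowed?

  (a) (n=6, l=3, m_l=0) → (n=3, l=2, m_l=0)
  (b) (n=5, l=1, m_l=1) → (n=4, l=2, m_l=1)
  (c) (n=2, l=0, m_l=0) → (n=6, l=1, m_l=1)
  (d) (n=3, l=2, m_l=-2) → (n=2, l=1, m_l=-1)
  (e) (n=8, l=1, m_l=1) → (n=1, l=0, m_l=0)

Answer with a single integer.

5

(a) allowed
(b) allowed
(c) allowed
(d) allowed
(e) allowed
Total allowed: 5 of 5.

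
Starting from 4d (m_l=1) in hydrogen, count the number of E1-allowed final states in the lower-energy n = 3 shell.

E1 requires Δl = ±1, so l_f ∈ {1, 3}; with 0 ≤ l_f ≤ n_f−1 = 2, the allowed l_f values are {1}.
For l_f = 1: m_f ∈ {m_i−1, m_i, m_i+1} ∩ [−1, 1] = {0, 1} → 2 states.
Total: 2.

2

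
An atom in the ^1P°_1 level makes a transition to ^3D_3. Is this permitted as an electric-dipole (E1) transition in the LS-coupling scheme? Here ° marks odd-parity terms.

Parity must change: odd → even — satisfied.
ΔS = 0: S: 0 → 1 — violated.
ΔL = 0, ±1 (not L=0↔0): L: 1 → 2, ΔL = +1 — satisfied.
ΔJ = 0, ±1 (not J=0↔0): J: 1 → 3, ΔJ = +2 — violated.
Rule(s) violated: ΔS, ΔJ.

forbidden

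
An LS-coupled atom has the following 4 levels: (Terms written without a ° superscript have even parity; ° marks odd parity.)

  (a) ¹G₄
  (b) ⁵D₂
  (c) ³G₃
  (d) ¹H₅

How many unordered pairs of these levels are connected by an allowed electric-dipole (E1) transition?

(a)–(b): forbidden (parity, ΔS, ΔL, ΔJ).
(a)–(c): forbidden (parity, ΔS).
(a)–(d): forbidden (parity).
(b)–(c): forbidden (parity, ΔS, ΔL).
(b)–(d): forbidden (parity, ΔS, ΔL, ΔJ).
(c)–(d): forbidden (parity, ΔS, ΔJ).
Allowed pairs: 0 of 6.

0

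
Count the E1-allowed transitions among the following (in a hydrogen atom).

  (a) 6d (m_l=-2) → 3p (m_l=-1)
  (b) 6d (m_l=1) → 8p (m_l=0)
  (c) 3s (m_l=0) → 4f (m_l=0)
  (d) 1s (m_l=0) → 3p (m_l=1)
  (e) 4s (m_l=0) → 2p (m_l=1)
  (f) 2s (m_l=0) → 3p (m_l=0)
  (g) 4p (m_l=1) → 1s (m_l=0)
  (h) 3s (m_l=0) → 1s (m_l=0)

6

(a) allowed
(b) allowed
(c) forbidden — Δl = +3 (E1 requires Δl = ±1)
(d) allowed
(e) allowed
(f) allowed
(g) allowed
(h) forbidden — Δl = +0 (E1 requires Δl = ±1)
Total allowed: 6 of 8.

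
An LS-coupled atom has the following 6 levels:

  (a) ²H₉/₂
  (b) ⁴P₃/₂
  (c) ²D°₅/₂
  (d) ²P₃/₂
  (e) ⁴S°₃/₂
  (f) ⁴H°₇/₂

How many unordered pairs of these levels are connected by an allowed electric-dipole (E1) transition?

2

(a)–(b): forbidden (parity, ΔS, ΔL, ΔJ).
(a)–(c): forbidden (ΔL, ΔJ).
(a)–(d): forbidden (parity, ΔL, ΔJ).
(a)–(e): forbidden (ΔS, ΔL, ΔJ).
(a)–(f): forbidden (ΔS).
(b)–(c): forbidden (ΔS).
(b)–(d): forbidden (parity, ΔS).
(b)–(e): allowed.
(b)–(f): forbidden (ΔL, ΔJ).
(c)–(d): allowed.
(c)–(e): forbidden (parity, ΔS, ΔL).
(c)–(f): forbidden (parity, ΔS, ΔL).
(d)–(e): forbidden (ΔS).
(d)–(f): forbidden (ΔS, ΔL, ΔJ).
(e)–(f): forbidden (parity, ΔL, ΔJ).
Allowed pairs: 2 of 15.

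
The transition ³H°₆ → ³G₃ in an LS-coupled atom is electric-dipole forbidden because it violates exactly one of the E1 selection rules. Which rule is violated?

Parity must change: odd → even — satisfied.
ΔS = 0: S: 1 → 1 — satisfied.
ΔL = 0, ±1 (not L=0↔0): L: 5 → 4, ΔL = -1 — satisfied.
ΔJ = 0, ±1 (not J=0↔0): J: 6 → 3, ΔJ = -3 — violated.

the ΔJ = 0, ±1 rule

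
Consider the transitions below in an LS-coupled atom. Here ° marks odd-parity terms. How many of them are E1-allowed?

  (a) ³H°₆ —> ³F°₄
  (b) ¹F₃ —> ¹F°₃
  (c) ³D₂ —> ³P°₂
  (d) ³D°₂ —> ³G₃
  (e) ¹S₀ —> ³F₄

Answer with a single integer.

(a) forbidden (parity, ΔL, ΔJ fail)
(b) allowed
(c) allowed
(d) forbidden (ΔL fails)
(e) forbidden (parity, ΔS, ΔL, ΔJ fail)
Total allowed: 2 of 5.

2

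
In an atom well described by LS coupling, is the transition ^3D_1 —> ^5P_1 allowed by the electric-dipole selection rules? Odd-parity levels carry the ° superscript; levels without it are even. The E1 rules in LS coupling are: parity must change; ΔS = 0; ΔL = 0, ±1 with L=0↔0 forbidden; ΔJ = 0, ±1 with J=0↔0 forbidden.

Initial level: S=1, L=2, J=1, parity even. Final level: S=2, L=1, J=1, parity even.
ΔJ = 0, ±1 (not J=0↔0): J: 1 → 1, ΔJ = +0 — satisfied.
ΔS = 0: S: 1 → 2 — violated.
ΔL = 0, ±1 (not L=0↔0): L: 2 → 1, ΔL = -1 — satisfied.
Parity must change: even → even — violated.
Rule(s) violated: parity, ΔS.

forbidden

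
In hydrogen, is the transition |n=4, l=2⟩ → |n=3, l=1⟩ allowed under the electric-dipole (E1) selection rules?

allowed

Δl = 1 − 2 = -1; the E1 rule Δl = ±1 is ok.
All E1 selection rules are satisfied.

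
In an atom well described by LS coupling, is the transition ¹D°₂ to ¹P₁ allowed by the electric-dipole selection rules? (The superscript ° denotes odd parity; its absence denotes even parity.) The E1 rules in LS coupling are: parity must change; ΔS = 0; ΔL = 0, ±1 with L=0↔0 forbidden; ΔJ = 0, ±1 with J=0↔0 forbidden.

Reading off the term symbols: S 0→0, L 2→1, J 2→1, parity odd→even.
Parity must change: odd → even — passes.
ΔS = 0: S: 0 → 0 — passes.
ΔL = 0, ±1 (not L=0↔0): L: 2 → 1, ΔL = -1 — passes.
ΔJ = 0, ±1 (not J=0↔0): J: 2 → 1, ΔJ = -1 — passes.
All four E1 rules are satisfied.

allowed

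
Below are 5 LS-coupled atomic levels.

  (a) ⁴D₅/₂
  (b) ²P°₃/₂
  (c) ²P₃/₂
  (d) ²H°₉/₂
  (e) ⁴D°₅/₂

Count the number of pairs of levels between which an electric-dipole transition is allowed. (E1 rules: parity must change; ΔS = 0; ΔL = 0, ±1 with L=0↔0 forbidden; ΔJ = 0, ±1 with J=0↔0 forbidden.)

2

(a)–(b): forbidden (ΔS).
(a)–(c): forbidden (parity, ΔS).
(a)–(d): forbidden (ΔS, ΔL, ΔJ).
(a)–(e): allowed.
(b)–(c): allowed.
(b)–(d): forbidden (parity, ΔL, ΔJ).
(b)–(e): forbidden (parity, ΔS).
(c)–(d): forbidden (ΔL, ΔJ).
(c)–(e): forbidden (ΔS).
(d)–(e): forbidden (parity, ΔS, ΔL, ΔJ).
Allowed pairs: 2 of 10.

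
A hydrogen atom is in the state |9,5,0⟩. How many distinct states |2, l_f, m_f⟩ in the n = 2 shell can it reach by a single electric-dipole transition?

E1 requires l_f ∈ {4, 6}, but neither lies in [0, 1], so no final state is reachable.
Total: 0.

0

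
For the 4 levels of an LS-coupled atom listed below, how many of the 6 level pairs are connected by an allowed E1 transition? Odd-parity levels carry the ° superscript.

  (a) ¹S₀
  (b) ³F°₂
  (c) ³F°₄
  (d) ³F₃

2

(a)–(b): forbidden (ΔS, ΔL, ΔJ).
(a)–(c): forbidden (ΔS, ΔL, ΔJ).
(a)–(d): forbidden (parity, ΔS, ΔL, ΔJ).
(b)–(c): forbidden (parity, ΔJ).
(b)–(d): allowed.
(c)–(d): allowed.
Allowed pairs: 2 of 6.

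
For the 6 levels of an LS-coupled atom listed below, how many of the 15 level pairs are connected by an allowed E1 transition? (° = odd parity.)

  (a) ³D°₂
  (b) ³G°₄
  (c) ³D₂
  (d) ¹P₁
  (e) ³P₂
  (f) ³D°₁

(a)–(b): forbidden (parity, ΔL, ΔJ).
(a)–(c): allowed.
(a)–(d): forbidden (ΔS).
(a)–(e): allowed.
(a)–(f): forbidden (parity).
(b)–(c): forbidden (ΔL, ΔJ).
(b)–(d): forbidden (ΔS, ΔL, ΔJ).
(b)–(e): forbidden (ΔL, ΔJ).
(b)–(f): forbidden (parity, ΔL, ΔJ).
(c)–(d): forbidden (parity, ΔS).
(c)–(e): forbidden (parity).
(c)–(f): allowed.
(d)–(e): forbidden (parity, ΔS).
(d)–(f): forbidden (ΔS).
(e)–(f): allowed.
Allowed pairs: 4 of 15.

4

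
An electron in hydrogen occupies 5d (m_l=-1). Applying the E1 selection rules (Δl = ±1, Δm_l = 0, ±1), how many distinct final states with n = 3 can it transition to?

E1 requires Δl = ±1, so l_f ∈ {1, 3}; with 0 ≤ l_f ≤ n_f−1 = 2, the allowed l_f values are {1}.
For l_f = 1: m_f ∈ {m_i−1, m_i, m_i+1} ∩ [−1, 1] = {-1, 0} → 2 states.
Total: 2.

2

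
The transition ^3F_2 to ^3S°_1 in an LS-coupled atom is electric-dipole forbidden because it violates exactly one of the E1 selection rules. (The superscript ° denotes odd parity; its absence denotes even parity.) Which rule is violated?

Parity must change: even → odd — ok.
ΔS = 0: S: 1 → 1 — ok.
ΔL = 0, ±1 (not L=0↔0): L: 3 → 0, ΔL = -3 — fails.
ΔJ = 0, ±1 (not J=0↔0): J: 2 → 1, ΔJ = -1 — ok.

the ΔL = 0, ±1 rule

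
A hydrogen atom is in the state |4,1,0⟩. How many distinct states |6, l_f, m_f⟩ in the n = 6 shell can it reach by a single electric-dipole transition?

E1 requires Δl = ±1, so l_f ∈ {0, 2}; with 0 ≤ l_f ≤ n_f−1 = 5, the allowed l_f values are {0, 2}.
For l_f = 0: m_f ∈ {m_i−1, m_i, m_i+1} ∩ [−0, 0] = {0} → 1 state.
For l_f = 2: m_f ∈ {m_i−1, m_i, m_i+1} ∩ [−2, 2] = {-1, 0, 1} → 3 states.
Total: 4.

4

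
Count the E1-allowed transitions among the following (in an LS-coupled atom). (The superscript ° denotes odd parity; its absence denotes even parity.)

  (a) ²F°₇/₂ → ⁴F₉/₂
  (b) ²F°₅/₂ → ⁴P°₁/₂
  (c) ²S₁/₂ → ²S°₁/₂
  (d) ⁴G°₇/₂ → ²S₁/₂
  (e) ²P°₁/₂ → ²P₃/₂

1

(a) forbidden (ΔS fails)
(b) forbidden (parity, ΔS, ΔL, ΔJ fail)
(c) forbidden (ΔL fails)
(d) forbidden (ΔS, ΔL, ΔJ fail)
(e) allowed
Total allowed: 1 of 5.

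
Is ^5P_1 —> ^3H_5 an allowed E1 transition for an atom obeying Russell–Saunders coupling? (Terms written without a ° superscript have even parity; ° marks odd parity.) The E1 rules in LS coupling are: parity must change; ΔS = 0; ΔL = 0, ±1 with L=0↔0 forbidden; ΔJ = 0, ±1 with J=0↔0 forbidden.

Parity must change: even → even — fails.
ΔS = 0: S: 2 → 1 — fails.
ΔL = 0, ±1 (not L=0↔0): L: 1 → 5, ΔL = +4 — fails.
ΔJ = 0, ±1 (not J=0↔0): J: 1 → 5, ΔJ = +4 — fails.
Rule(s) violated: parity, ΔS, ΔL, ΔJ.

forbidden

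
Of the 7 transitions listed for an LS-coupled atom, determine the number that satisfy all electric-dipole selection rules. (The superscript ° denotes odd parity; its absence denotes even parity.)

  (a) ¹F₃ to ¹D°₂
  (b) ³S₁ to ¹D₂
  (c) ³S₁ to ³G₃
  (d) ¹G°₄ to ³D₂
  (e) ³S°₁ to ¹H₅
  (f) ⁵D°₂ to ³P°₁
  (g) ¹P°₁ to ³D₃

1

(a) allowed
(b) forbidden (parity, ΔS, ΔL fail)
(c) forbidden (parity, ΔL, ΔJ fail)
(d) forbidden (ΔS, ΔL, ΔJ fail)
(e) forbidden (ΔS, ΔL, ΔJ fail)
(f) forbidden (parity, ΔS fail)
(g) forbidden (ΔS, ΔJ fail)
Total allowed: 1 of 7.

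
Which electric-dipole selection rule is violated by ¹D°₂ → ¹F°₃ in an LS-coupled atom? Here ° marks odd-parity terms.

Parity must change: odd → odd — fails.
ΔJ = 0, ±1 (not J=0↔0): J: 2 → 3, ΔJ = +1 — ok.
ΔL = 0, ±1 (not L=0↔0): L: 2 → 3, ΔL = +1 — ok.
ΔS = 0: S: 0 → 0 — ok.

parity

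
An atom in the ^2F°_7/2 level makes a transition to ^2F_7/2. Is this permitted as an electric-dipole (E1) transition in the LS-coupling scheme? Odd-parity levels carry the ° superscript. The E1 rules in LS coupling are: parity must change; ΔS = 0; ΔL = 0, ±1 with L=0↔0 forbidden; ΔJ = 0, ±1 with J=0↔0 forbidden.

Initial level: S=1/2, L=3, J=7/2, parity odd. Final level: S=1/2, L=3, J=7/2, parity even.
Parity must change: odd → even — passes.
ΔS = 0: S: 1/2 → 1/2 — passes.
ΔL = 0, ±1 (not L=0↔0): L: 3 → 3, ΔL = +0 — passes.
ΔJ = 0, ±1 (not J=0↔0): J: 7/2 → 7/2, ΔJ = +0 — passes.
All four E1 rules are satisfied.

allowed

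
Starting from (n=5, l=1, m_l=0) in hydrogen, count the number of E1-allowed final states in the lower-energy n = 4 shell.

E1 requires Δl = ±1, so l_f ∈ {0, 2}; with 0 ≤ l_f ≤ n_f−1 = 3, the allowed l_f values are {0, 2}.
For l_f = 0: m_f ∈ {m_i−1, m_i, m_i+1} ∩ [−0, 0] = {0} → 1 state.
For l_f = 2: m_f ∈ {m_i−1, m_i, m_i+1} ∩ [−2, 2] = {-1, 0, 1} → 3 states.
Total: 4.

4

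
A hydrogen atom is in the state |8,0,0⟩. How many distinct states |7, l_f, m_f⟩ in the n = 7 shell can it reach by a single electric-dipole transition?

E1 requires Δl = ±1, so l_f ∈ {-1, 1}; with 0 ≤ l_f ≤ n_f−1 = 6, the allowed l_f values are {1}.
For l_f = 1: m_f ∈ {m_i−1, m_i, m_i+1} ∩ [−1, 1] = {-1, 0, 1} → 3 states.
Total: 3.

3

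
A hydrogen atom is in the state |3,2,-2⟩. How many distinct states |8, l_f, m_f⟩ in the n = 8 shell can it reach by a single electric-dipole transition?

4

E1 requires Δl = ±1, so l_f ∈ {1, 3}; with 0 ≤ l_f ≤ n_f−1 = 7, the allowed l_f values are {1, 3}.
For l_f = 1: m_f ∈ {m_i−1, m_i, m_i+1} ∩ [−1, 1] = {-1} → 1 state.
For l_f = 3: m_f ∈ {m_i−1, m_i, m_i+1} ∩ [−3, 3] = {-3, -2, -1} → 3 states.
Total: 4.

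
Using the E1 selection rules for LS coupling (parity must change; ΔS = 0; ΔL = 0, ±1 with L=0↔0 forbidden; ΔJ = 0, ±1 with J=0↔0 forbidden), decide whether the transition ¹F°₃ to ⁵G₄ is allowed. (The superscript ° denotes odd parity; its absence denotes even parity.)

Reading off the term symbols: S 0→2, L 3→4, J 3→4, parity odd→even.
Parity must change: odd → even — passes.
ΔS = 0: S: 0 → 2 — fails.
ΔL = 0, ±1 (not L=0↔0): L: 3 → 4, ΔL = +1 — passes.
ΔJ = 0, ±1 (not J=0↔0): J: 3 → 4, ΔJ = +1 — passes.
Rule(s) violated: ΔS.

forbidden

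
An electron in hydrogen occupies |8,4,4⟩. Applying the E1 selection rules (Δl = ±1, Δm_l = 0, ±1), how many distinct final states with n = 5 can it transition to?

1

E1 requires Δl = ±1, so l_f ∈ {3, 5}; with 0 ≤ l_f ≤ n_f−1 = 4, the allowed l_f values are {3}.
For l_f = 3: m_f ∈ {m_i−1, m_i, m_i+1} ∩ [−3, 3] = {3} → 1 state.
Total: 1.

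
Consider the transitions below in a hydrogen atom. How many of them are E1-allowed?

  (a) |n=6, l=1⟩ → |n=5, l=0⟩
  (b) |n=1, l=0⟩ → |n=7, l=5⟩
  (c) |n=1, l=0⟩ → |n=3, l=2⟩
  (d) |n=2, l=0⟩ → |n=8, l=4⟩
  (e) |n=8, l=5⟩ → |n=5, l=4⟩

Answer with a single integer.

(a) allowed
(b) forbidden — Δl = +5 (E1 requires Δl = ±1)
(c) forbidden — Δl = +2 (E1 requires Δl = ±1)
(d) forbidden — Δl = +4 (E1 requires Δl = ±1)
(e) allowed
Total allowed: 2 of 5.

2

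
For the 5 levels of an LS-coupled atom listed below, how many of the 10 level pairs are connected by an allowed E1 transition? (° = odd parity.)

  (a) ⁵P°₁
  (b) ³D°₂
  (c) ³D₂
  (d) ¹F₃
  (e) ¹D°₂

(a)–(b): forbidden (parity, ΔS).
(a)–(c): forbidden (ΔS).
(a)–(d): forbidden (ΔS, ΔL, ΔJ).
(a)–(e): forbidden (parity, ΔS).
(b)–(c): allowed.
(b)–(d): forbidden (ΔS).
(b)–(e): forbidden (parity, ΔS).
(c)–(d): forbidden (parity, ΔS).
(c)–(e): forbidden (ΔS).
(d)–(e): allowed.
Allowed pairs: 2 of 10.

2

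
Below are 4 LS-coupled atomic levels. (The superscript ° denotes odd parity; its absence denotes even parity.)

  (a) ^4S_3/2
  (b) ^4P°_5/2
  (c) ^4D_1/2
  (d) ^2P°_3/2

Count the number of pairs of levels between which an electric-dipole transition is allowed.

1

(a)–(b): allowed.
(a)–(c): forbidden (parity, ΔL).
(a)–(d): forbidden (ΔS).
(b)–(c): forbidden (ΔJ).
(b)–(d): forbidden (parity, ΔS).
(c)–(d): forbidden (ΔS).
Allowed pairs: 1 of 6.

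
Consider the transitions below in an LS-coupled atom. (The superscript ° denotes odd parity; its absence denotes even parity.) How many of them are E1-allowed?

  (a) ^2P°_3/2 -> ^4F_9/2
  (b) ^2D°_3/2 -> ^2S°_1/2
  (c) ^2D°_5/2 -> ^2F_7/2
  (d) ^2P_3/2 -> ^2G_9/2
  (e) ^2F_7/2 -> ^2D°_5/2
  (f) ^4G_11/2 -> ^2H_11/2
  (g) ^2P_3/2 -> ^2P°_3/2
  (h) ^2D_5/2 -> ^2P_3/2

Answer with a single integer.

(a) forbidden (ΔS, ΔL, ΔJ fail)
(b) forbidden (parity, ΔL fail)
(c) allowed
(d) forbidden (parity, ΔL, ΔJ fail)
(e) allowed
(f) forbidden (parity, ΔS fail)
(g) allowed
(h) forbidden (parity fails)
Total allowed: 3 of 8.

3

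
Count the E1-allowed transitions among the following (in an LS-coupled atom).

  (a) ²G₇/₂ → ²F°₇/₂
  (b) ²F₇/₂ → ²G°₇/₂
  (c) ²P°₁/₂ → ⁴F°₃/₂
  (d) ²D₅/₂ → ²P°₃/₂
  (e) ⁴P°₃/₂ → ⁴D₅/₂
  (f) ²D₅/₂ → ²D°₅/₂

5

(a) allowed
(b) allowed
(c) forbidden (parity, ΔS, ΔL fail)
(d) allowed
(e) allowed
(f) allowed
Total allowed: 5 of 6.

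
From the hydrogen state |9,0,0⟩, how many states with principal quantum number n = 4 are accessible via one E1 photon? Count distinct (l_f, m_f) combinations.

E1 requires Δl = ±1, so l_f ∈ {-1, 1}; with 0 ≤ l_f ≤ n_f−1 = 3, the allowed l_f values are {1}.
For l_f = 1: m_f ∈ {m_i−1, m_i, m_i+1} ∩ [−1, 1] = {-1, 0, 1} → 3 states.
Total: 3.

3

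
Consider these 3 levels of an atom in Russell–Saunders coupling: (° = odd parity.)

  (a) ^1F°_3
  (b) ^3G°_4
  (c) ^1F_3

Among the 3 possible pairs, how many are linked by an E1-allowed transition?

(a)–(b): forbidden (parity, ΔS).
(a)–(c): allowed.
(b)–(c): forbidden (ΔS).
Allowed pairs: 1 of 3.

1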